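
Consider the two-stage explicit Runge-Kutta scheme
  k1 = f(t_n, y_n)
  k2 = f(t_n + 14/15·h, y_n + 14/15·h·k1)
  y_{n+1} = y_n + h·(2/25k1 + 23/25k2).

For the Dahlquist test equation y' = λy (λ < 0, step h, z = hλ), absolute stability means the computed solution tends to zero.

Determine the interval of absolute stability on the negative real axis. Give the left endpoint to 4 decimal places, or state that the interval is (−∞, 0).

On y'=λy, z=hλ:
  k1=λy_n ⇒ h·k1=z·y_n;  k2=λ(1+14/15z)y_n ⇒ h·k2=z(1+14/15z)y_n
  y_{n+1}/y_n = 1 + 2/25z + 23/25z(1+14/15z) = 1 + z + 322/375z²
  ⇒ R(z) = 1 + z + 322/375z².

Solve |R(x)|<1 on ℝ⁻.
x=-1.75: |R|=1.8797
R=1: x+322/375x²=0 ⇒ x=−375/322=-1.1646; min R=1−1/(4·322/375)=0.7089>−1
Confirm numerically:
  x=-1.124: |R|=0.96082 <1
  x=-0.974: |R|=0.84060 <1
  x=-0.905: |R|=0.79827 <1
  x=-0.729: |R|=0.72733 <1
  x=-1.710: |R|=1.80083 >1
  x=-1.319: |R|=1.17487 >1
  x=-1.230: |R|=1.06908 >1
Stable set (-1.1646, 0).

(-1.1646, 0).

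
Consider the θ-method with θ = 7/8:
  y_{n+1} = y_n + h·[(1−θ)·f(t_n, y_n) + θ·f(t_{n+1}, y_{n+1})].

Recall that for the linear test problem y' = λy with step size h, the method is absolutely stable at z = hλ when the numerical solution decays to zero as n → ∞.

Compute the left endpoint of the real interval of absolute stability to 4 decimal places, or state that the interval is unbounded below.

Set f=λy, z=hλ:
  y_{n+1} = y_n + z·[1/8·y_n + 7/8·y_{n+1}] ⇒ (1 − 7/8z)y_{n+1} = (1 + 1/8z)y_n
  so R(z) = (1 + 1/8z)/(1 − 7/8z).

Find x<0 with |R(x)|<1.
x=-1.36: |R|=0.3790
x=-2: |R|=0.2727
x=-10: |R|=0.0256
x=-100: |R|=0.1299
θ=7/8≥1/2 ⇒ |1+1/8x|<|1−7/8x| ∀x<0 ⇒ interval (−∞,0).

interval (−∞, 0).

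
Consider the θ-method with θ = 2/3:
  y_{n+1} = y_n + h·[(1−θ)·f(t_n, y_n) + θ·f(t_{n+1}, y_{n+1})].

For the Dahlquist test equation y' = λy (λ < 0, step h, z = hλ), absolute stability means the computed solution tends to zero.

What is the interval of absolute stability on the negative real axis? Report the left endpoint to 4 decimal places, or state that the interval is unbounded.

With y'=λy (z=hλ):
  y_{n+1} = y_n + z·[1/3·y_n + 2/3·y_{n+1}] ⇒ (1 − 2/3z)y_{n+1} = (1 + 1/3z)y_n
  ⇒ R(z) = (1 + 1/3z)/(1 − 2/3z).

Need |R(x)|<1, x<0.
x=-1.11: |R|=0.3621
x=-2: |R|=0.1429
x=-10: |R|=0.3043
x=-100: |R|=0.4778
θ=2/3≥1/2 ⇒ |1+1/3x|<|1−2/3x| ∀x<0 ⇒ stable on all of ℝ⁻.

interval (−∞, 0).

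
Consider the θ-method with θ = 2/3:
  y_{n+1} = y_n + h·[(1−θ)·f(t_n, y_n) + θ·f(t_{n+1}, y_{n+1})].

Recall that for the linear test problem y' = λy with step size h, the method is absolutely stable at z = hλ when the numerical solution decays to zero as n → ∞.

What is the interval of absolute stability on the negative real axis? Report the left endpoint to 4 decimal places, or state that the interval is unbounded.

interval (−∞, 0).

On y'=λy, z=hλ:
  y_{n+1} = y_n + z·[1/3·y_n + 2/3·y_{n+1}] ⇒ (1 − 2/3z)y_{n+1} = (1 + 1/3z)y_n
  so R(z) = (1 + 1/3z)/(1 − 2/3z).

Boundary: |R(x)|=1, x<0.
x=-0.77: |R|=0.4912
x=-2: |R|=0.1429
x=-10: |R|=0.3043
x=-100: |R|=0.4778
θ=2/3≥1/2 ⇒ |1+1/3x|<|1−2/3x| ∀x<0 ⇒ unbounded interval.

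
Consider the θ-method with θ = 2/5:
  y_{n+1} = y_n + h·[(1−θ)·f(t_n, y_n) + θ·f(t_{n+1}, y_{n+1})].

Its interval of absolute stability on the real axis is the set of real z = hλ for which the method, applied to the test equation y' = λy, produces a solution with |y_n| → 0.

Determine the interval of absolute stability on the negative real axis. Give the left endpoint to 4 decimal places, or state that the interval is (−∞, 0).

With y'=λy (z=hλ):
  y_{n+1} = y_n + z·[3/5·y_n + 2/5·y_{n+1}] ⇒ (1 − 2/5z)y_{n+1} = (1 + 3/5z)y_n
  R(z) = (1 + 3/5z)/(1 − 2/5z).

Find x<0 with |R(x)|<1.
x=-0.65: |R|=0.4841
R=−1: 1+3/5x = −1+2/5x ⇒ -1/5x=2 ⇒ x=2/(-1/5)=-10.0000
Confirm numerically:
  x=-8.905: |R|=0.95199 <1
  x=-6.578: |R|=0.81152 <1
  x=-5.302: |R|=0.69892 <1
  x=-10.500: |R|=1.01923 >1
  x=-10.300: |R|=1.01172 >1
  x=-10.141: |R|=1.00558 >1
So |R|<1 on (-10.0000, 0).

(-10.0000, 0).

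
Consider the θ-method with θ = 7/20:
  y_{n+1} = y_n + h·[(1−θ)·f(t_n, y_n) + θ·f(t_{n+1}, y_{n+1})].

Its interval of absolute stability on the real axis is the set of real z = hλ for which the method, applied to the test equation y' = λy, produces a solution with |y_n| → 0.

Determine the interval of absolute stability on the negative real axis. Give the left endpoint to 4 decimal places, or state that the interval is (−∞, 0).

On y'=λy, z=hλ:
  y_{n+1} = y_n + z·[13/20·y_n + 7/20·y_{n+1}] ⇒ (1 − 7/20z)y_{n+1} = (1 + 13/20z)y_n
  R(z) = (1 + 13/20z)/(1 − 7/20z).

Find x<0 with |R(x)|<1.
x=-1.63: |R|=0.0379
R=−1: 1+13/20x = −1+7/20x ⇒ -3/10x=2 ⇒ x=2/(-3/10)=-6.6667
Confirm numerically:
  x=-6.142: |R|=0.95003 <1
  x=-4.777: |R|=0.78783 <1
  x=-4.468: |R|=0.74273 <1
  x=-3.060: |R|=0.47755 <1
  x=-7.077: |R|=1.03540 >1
  x=-7.030: |R|=1.03150 >1
  x=-6.977: |R|=1.02705 >1
Interval (-6.6667, 0).

z∈(-6.6667,0).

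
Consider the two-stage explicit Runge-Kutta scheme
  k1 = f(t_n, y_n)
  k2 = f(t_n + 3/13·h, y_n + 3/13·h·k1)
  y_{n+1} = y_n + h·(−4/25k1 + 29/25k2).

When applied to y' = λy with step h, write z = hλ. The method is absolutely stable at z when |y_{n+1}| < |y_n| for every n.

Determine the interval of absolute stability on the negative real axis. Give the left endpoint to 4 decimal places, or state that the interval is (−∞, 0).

With y'=λy (z=hλ):
  k1=λy_n ⇒ h·k1=z·y_n;  k2=λ(1+3/13z)y_n ⇒ h·k2=z(1+3/13z)y_n
  y_{n+1}/y_n = 1 − 4/25z + 29/25z(1+3/13z) = 1 + z + 87/325z²
  R(z) = 1 + z + 87/325z².

Find x<0 with |R(x)|<1.
x=-0.6: |R|=0.4964
R=1: x+87/325x²=0 ⇒ x=−325/87=-3.7356; min R=1−1/(4·87/325)=0.0661>−1
Confirm numerically:
  x=-3.639: |R|=0.90587 <1
  x=-3.455: |R|=0.74045 <1
  x=-3.313: |R|=0.62518 <1
  x=-2.578: |R|=0.20111 <1
  x=-3.883: |R|=1.15318 >1
  x=-3.763: |R|=1.02757 >1
Interval (-3.7356, 0).

z∈(-3.7356,0).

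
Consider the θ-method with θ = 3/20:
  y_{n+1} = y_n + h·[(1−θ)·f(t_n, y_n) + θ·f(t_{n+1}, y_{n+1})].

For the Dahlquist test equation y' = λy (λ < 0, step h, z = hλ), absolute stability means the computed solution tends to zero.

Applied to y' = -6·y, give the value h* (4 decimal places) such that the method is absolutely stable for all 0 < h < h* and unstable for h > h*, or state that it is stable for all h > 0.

Test eqn y'=λy, z=hλ:
  y_{n+1} = y_n + z·[17/20·y_n + 3/20·y_{n+1}] ⇒ (1 − 3/20z)y_{n+1} = (1 + 17/20z)y_n
  ⇒ R(z) = (1 + 17/20z)/(1 − 3/20z).

Boundary: |R(x)|=1, x<0.
x=-0.95: |R|=0.1685
R=−1: 1+17/20x = −1+3/20x ⇒ -7/10x=2 ⇒ x=2/(-7/10)=-2.8571
Confirm numerically:
  x=-2.618: |R|=0.87980 <1
  x=-2.565: |R|=0.85232 <1
  x=-2.526: |R|=0.83189 <1
  x=-2.376: |R|=0.75170 <1
  x=-3.000: |R|=1.06897 >1
  x=-2.955: |R|=1.04746 >1
Stable set (-2.8571, 0).

(-2.8571,0); λ=-6 ⇒ h* = (20/7)/6 = 0.4762.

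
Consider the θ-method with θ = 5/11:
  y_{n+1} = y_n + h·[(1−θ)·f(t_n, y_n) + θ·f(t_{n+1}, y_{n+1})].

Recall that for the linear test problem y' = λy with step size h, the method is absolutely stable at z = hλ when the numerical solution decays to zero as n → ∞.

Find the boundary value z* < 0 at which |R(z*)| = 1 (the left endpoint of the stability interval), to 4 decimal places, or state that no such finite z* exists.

On y'=λy, z=hλ:
  y_{n+1} = y_n + z·[6/11·y_n + 5/11·y_{n+1}] ⇒ (1 − 5/11z)y_{n+1} = (1 + 6/11z)y_n
  ⇒ R(z) = (1 + 6/11z)/(1 − 5/11z).

Need |R(x)|<1, x<0.
x=-0.93: |R|=0.3463
R=−1: 1+6/11x = −1+5/11x ⇒ -1/11x=2 ⇒ x=2/(-1/11)=-22.0000
Confirm numerically:
  x=-12.683: |R|=0.87480 <1
  x=-9.731: |R|=0.79433 <1
  x=-9.267: |R|=0.77792 <1
  x=-22.347: |R|=1.00283 >1
  x=-22.293: |R|=1.00239 >1
  x=-22.086: |R|=1.00071 >1
Stable set (-22.0000, 0).

left endpoint -22.0000.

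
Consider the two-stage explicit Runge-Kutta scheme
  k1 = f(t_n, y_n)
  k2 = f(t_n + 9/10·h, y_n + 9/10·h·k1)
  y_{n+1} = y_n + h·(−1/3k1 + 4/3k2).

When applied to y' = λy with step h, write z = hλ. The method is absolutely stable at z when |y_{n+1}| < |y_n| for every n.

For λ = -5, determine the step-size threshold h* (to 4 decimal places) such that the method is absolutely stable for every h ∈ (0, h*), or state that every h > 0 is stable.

With y'=λy (z=hλ):
  k1=λy_n ⇒ h·k1=z·y_n;  k2=λ(1+9/10z)y_n ⇒ h·k2=z(1+9/10z)y_n
  y_{n+1}/y_n = 1 − 1/3z + 4/3z(1+9/10z) = 1 + z + 6/5z²
  Hence R(z) = 1 + z + 6/5z².

Find x<0 with |R(x)|<1.
x=-0.84: |R|=1.0067
R=1: x+6/5x²=0 ⇒ x=−5/6=-0.8333; min R=1−1/(4·6/5)=0.7917>−1
Confirm numerically:
  x=-0.802: |R|=0.96984 <1
  x=-0.580: |R|=0.82368 <1
  x=-0.560: |R|=0.81632 <1
  x=-1.360: |R|=1.85952 >1
  x=-1.325: |R|=1.78175 >1
  x=-1.017: |R|=1.22415 >1
Interval (-0.8333, 0).

(-0.8333,0); λ=-5 ⇒ h* = (5/6)/5 = 0.1667.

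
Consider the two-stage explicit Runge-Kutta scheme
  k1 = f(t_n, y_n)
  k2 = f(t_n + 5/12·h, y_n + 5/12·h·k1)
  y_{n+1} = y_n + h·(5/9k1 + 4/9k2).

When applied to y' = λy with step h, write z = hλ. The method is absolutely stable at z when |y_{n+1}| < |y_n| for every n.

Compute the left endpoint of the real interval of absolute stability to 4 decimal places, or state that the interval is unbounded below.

z* = -5.4000.

Test eqn y'=λy, z=hλ:
  k1=λy_n ⇒ h·k1=z·y_n;  k2=λ(1+5/12z)y_n ⇒ h·k2=z(1+5/12z)y_n
  y_{n+1}/y_n = 1 + 5/9z + 4/9z(1+5/12z) = 1 + z + 5/27z²
  ⇒ R(z) = 1 + z + 5/27z².

Need |R(x)|<1, x<0.
x=-1.22: |R|=0.0556
R=1: x+5/27x²=0 ⇒ x=−27/5=-5.4000; min R=1−1/(4·5/27)=-0.3500>−1
Confirm numerically:
  x=-4.270: |R|=0.10646 <1
  x=-4.162: |R|=0.04582 <1
  x=-3.541: |R|=0.21902 <1
  x=-2.711: |R|=0.34998 <1
  x=-5.919: |R|=1.56888 >1
  x=-5.818: |R|=1.45036 >1
  x=-5.642: |R|=1.25285 >1
Stable set (-5.4000, 0).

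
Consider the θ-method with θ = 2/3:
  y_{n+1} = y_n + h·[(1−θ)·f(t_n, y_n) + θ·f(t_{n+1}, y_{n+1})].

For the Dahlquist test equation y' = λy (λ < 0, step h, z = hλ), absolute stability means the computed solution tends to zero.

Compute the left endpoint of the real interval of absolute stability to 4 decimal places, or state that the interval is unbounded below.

With y'=λy (z=hλ):
  y_{n+1} = y_n + z·[1/3·y_n + 2/3·y_{n+1}] ⇒ (1 − 2/3z)y_{n+1} = (1 + 1/3z)y_n
  Hence R(z) = (1 + 1/3z)/(1 − 2/3z).

Boundary: |R(x)|=1, x<0.
x=-1.04: |R|=0.3858
x=-2: |R|=0.1429
x=-10: |R|=0.3043
x=-100: |R|=0.4778
θ=2/3≥1/2 ⇒ |1+1/3x|<|1−2/3x| ∀x<0 ⇒ stable on all of ℝ⁻.

(−∞, 0) — no finite endpoint.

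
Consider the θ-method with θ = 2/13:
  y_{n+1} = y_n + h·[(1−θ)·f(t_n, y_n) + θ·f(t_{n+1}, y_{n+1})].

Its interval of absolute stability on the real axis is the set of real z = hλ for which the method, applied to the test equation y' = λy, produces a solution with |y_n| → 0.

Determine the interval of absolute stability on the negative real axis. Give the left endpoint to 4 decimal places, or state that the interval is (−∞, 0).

z∈(-2.8889,0).

On y'=λy, z=hλ:
  y_{n+1} = y_n + z·[11/13·y_n + 2/13·y_{n+1}] ⇒ (1 − 2/13z)y_{n+1} = (1 + 11/13z)y_n
  ⇒ R(z) = (1 + 11/13z)/(1 − 2/13z).

Need |R(x)|<1, x<0.
x=-0.88: |R|=0.2249
R=−1: 1+11/13x = −1+2/13x ⇒ -9/13x=2 ⇒ x=2/(-9/13)=-2.8889
Confirm numerically:
  x=-2.025: |R|=0.54399 <1
  x=-1.394: |R|=0.14783 <1
  x=-1.218: |R|=0.02578 <1
  x=-3.196: |R|=1.14253 >1
  x=-3.162: |R|=1.12720 >1
Interval (-2.8889, 0).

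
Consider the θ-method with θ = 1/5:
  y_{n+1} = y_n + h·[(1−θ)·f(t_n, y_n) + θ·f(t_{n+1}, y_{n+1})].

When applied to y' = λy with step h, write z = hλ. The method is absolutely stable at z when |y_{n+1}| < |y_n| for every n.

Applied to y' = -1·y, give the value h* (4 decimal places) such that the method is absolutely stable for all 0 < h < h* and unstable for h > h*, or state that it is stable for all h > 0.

On y'=λy, z=hλ:
  y_{n+1} = y_n + z·[4/5·y_n + 1/5·y_{n+1}] ⇒ (1 − 1/5z)y_{n+1} = (1 + 4/5z)y_n
  R(z) = (1 + 4/5z)/(1 − 1/5z).

Solve |R(x)|<1 on ℝ⁻.
x=-0.64: |R|=0.4326
R=−1: 1+4/5x = −1+1/5x ⇒ -3/5x=2 ⇒ x=2/(-3/5)=-3.3333
Confirm numerically:
  x=-3.025: |R|=0.88474 <1
  x=-2.628: |R|=0.72260 <1
  x=-2.162: |R|=0.50935 <1
  x=-1.405: |R|=0.09680 <1
  x=-3.701: |R|=1.12677 >1
  x=-3.448: |R|=1.04072 >1
Interval (-3.3333, 0).

(-3.3333,0); λ=-1 ⇒ h* = (10/3)/1 = 3.3333.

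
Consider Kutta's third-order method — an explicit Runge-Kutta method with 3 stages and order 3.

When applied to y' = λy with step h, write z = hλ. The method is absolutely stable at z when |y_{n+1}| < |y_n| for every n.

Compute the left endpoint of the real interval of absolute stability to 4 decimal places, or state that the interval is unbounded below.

z* = -2.5127.

Test eqn y'=λy, z=hλ:
  order 3, 3-stage ⇒ R(z)=1+z+z^2/2+z^3/6
  (e.g. R(-0.81)=0.42948, |R|=0.42948)

Find x<0 with |R(x)|<1.
x=-0.81: |R|=0.4295
|R(-2.26)|=0.6301 |R(-1.11)|=0.2781 |R(-0.7)|=0.4878
Bisect:
  x_lo=-3.0798 |R|=2.2058  x_hi=-0.1314 |R|=0.8769
  mid=-1.60558 |R|=0.00647 →hi
  mid=-2.34267 |R|=0.74142 →hi
  mid=-2.71121 |R|=1.35742 →lo
  mid=-2.52694 |R|=1.02349 →lo
  mid=-2.43480 |R|=0.87637 →hi
  mid=-2.48087 |R|=0.94836 →hi
  mid=-2.50391 |R|=0.98553 →hi
  mid=-2.51542 |R|=1.00441 →lo
  mid=-2.50966 |R|=0.99494 →hi
  ...
  [-2.51290,-2.51272] ⇒ x*=-2.5127
Interval (-2.5127, 0).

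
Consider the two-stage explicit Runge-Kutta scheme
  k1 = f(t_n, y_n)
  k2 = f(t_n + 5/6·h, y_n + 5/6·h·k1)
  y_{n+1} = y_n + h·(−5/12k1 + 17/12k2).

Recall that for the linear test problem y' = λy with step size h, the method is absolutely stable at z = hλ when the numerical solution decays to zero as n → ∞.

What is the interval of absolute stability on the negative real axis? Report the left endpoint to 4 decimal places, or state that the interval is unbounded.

z∈(-0.8471,0).

On y'=λy, z=hλ:
  k1=λy_n ⇒ h·k1=z·y_n;  k2=λ(1+5/6z)y_n ⇒ h·k2=z(1+5/6z)y_n
  y_{n+1}/y_n = 1 − 5/12z + 17/12z(1+5/6z) = 1 + z + 85/72z²
  so R(z) = 1 + z + 85/72z².

Boundary: |R(x)|=1, x<0.
x=-1.03: |R|=1.2225
R=1: x+85/72x²=0 ⇒ x=−72/85=-0.8471; min R=1−1/(4·85/72)=0.7882>−1
Confirm numerically:
  x=-0.821: |R|=0.97474 <1
  x=-0.631: |R|=0.83905 <1
  x=-0.499: |R|=0.79496 <1
  x=-0.339: |R|=0.79667 <1
  x=-1.175: |R|=1.45490 >1
  x=-0.885: |R|=1.03964 >1
Interval (-0.8471, 0).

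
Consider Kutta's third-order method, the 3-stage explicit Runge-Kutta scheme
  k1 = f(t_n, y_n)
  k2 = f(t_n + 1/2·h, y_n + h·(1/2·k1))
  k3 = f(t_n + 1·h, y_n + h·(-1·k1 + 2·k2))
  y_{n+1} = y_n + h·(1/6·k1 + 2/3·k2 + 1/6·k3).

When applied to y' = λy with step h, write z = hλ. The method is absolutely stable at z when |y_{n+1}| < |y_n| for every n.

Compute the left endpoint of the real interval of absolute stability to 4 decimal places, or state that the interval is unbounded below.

On y'=λy, z=hλ:
  order 3, 3-stage ⇒ R(z)=1+z+z^2/2+z^3/6
  (e.g. R(-1.72)=-0.08887, |R|=0.08887)

Boundary: |R(x)|=1, x<0.
x=-1.72: |R|=0.0889
|R(-2.9)|=1.7598 |R(-2.83)|=1.6031 |R(-2.24)|=0.6044
Bisect:
  x_lo=-2.9627 |R|=1.9080  x_hi=-0.2951 |R|=0.7441
  mid=-1.62890 |R|=0.02257 →hi
  mid=-2.29578 |R|=0.67717 →hi
  mid=-2.62922 |R|=1.20203 →lo
  mid=-2.46250 |R|=0.91928 →hi
  mid=-2.54586 |R|=1.05528 →lo
  mid=-2.50418 |R|=0.98597 →hi
  mid=-2.52502 |R|=1.02030 →lo
  mid=-2.51460 |R|=1.00305 →lo
  ...
  [-2.51281,-2.51265] ⇒ x*=-2.5127
Interval (-2.5127, 0).

left endpoint -2.5127.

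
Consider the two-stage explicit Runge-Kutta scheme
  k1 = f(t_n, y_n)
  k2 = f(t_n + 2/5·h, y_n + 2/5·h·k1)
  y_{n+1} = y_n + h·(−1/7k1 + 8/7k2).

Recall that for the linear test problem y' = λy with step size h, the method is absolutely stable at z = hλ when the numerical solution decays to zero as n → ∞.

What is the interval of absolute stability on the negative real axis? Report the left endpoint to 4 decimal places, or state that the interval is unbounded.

Set f=λy, z=hλ:
  k1=λy_n ⇒ h·k1=z·y_n;  k2=λ(1+2/5z)y_n ⇒ h·k2=z(1+2/5z)y_n
  y_{n+1}/y_n = 1 − 1/7z + 8/7z(1+2/5z) = 1 + z + 16/35z²
  so R(z) = 1 + z + 16/35z².

Solve |R(x)|<1 on ℝ⁻.
x=-0.53: |R|=0.5984
R=1: x+16/35x²=0 ⇒ x=−35/16=-2.1875; min R=1−1/(4·16/35)=0.4531>−1
Confirm numerically:
  x=-2.163: |R|=0.97577 <1
  x=-1.825: |R|=0.69757 <1
  x=-1.681: |R|=0.61078 <1
  x=-1.427: |R|=0.50389 <1
  x=-2.412: |R|=1.24754 >1
  x=-2.286: |R|=1.10294 >1
So |R|<1 on (-2.1875, 0).

(-2.1875, 0).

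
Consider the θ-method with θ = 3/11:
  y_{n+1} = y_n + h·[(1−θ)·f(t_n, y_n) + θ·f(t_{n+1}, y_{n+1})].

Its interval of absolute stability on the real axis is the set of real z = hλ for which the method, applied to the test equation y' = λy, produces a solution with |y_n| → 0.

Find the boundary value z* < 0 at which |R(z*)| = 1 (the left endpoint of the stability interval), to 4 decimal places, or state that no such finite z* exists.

On y'=λy, z=hλ:
  y_{n+1} = y_n + z·[8/11·y_n + 3/11·y_{n+1}] ⇒ (1 − 3/11z)y_{n+1} = (1 + 8/11z)y_n
  ⇒ R(z) = (1 + 8/11z)/(1 − 3/11z).

Solve |R(x)|<1 on ℝ⁻.
x=-0.48: |R|=0.5756
R=−1: 1+8/11x = −1+3/11x ⇒ -5/11x=2 ⇒ x=2/(-5/11)=-4.4000
Confirm numerically:
  x=-4.097: |R|=0.93495 <1
  x=-3.895: |R|=0.88869 <1
  x=-2.573: |R|=0.51199 <1
  x=-1.892: |R|=0.24802 <1
  x=-4.897: |R|=1.09673 >1
  x=-4.596: |R|=1.03954 >1
  x=-4.494: |R|=1.01920 >1
Interval (-4.4000, 0).

z* = -4.4000.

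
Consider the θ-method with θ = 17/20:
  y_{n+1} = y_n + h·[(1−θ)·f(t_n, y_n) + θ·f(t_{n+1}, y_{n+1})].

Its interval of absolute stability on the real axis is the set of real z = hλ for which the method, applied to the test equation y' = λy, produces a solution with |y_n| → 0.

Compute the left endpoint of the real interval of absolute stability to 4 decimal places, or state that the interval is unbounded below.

interval (−∞, 0).

Test eqn y'=λy, z=hλ:
  y_{n+1} = y_n + z·[3/20·y_n + 17/20·y_{n+1}] ⇒ (1 − 17/20z)y_{n+1} = (1 + 3/20z)y_n
  Hence R(z) = (1 + 3/20z)/(1 − 17/20z).

Need |R(x)|<1, x<0.
x=-0.52: |R|=0.6394
x=-2: |R|=0.2593
x=-10: |R|=0.0526
x=-100: |R|=0.1628
θ=17/20≥1/2 ⇒ |1+3/20x|<|1−17/20x| ∀x<0 ⇒ interval (−∞,0).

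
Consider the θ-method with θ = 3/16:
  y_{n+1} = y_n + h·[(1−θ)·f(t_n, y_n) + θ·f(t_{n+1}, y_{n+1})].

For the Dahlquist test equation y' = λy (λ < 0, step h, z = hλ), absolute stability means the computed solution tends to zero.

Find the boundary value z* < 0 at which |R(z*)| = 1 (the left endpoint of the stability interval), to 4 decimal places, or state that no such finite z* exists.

z* = -3.2000.

Test eqn y'=λy, z=hλ:
  y_{n+1} = y_n + z·[13/16·y_n + 3/16·y_{n+1}] ⇒ (1 − 3/16z)y_{n+1} = (1 + 13/16z)y_n
  ⇒ R(z) = (1 + 13/16z)/(1 − 3/16z).

Boundary: |R(x)|=1, x<0.
x=-1.57: |R|=0.2129
R=−1: 1+13/16x = −1+3/16x ⇒ -5/8x=2 ⇒ x=2/(-5/8)=-3.2000
Confirm numerically:
  x=-2.917: |R|=0.88566 <1
  x=-2.162: |R|=0.53838 <1
  x=-1.543: |R|=0.19676 <1
  x=-1.289: |R|=0.03810 <1
  x=-3.755: |R|=1.20356 >1
  x=-3.703: |R|=1.18555 >1
  x=-3.290: |R|=1.03479 >1
So |R|<1 on (-3.2000, 0).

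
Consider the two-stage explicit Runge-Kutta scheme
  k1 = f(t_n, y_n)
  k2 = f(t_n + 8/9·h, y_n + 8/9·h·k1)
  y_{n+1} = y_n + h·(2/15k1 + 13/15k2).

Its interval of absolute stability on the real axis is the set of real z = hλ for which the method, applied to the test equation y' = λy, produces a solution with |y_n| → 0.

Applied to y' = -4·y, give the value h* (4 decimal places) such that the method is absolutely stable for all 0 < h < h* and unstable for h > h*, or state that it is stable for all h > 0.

Set f=λy, z=hλ:
  k1=λy_n ⇒ h·k1=z·y_n;  k2=λ(1+8/9z)y_n ⇒ h·k2=z(1+8/9z)y_n
  y_{n+1}/y_n = 1 + 2/15z + 13/15z(1+8/9z) = 1 + z + 104/135z²
  Hence R(z) = 1 + z + 104/135z².

Boundary: |R(x)|=1, x<0.
x=-1.71: |R|=1.5426
R=1: x+104/135x²=0 ⇒ x=−135/104=-1.2981; min R=1−1/(4·104/135)=0.6755>−1
Confirm numerically:
  x=-1.253: |R|=0.95649 <1
  x=-1.063: |R|=0.80749 <1
  x=-0.764: |R|=0.68566 <1
  x=-0.672: |R|=0.67589 <1
  x=-1.745: |R|=1.60080 >1
  x=-1.503: |R|=1.23727 >1
So |R|<1 on (-1.2981, 0).

(-1.2981,0); λ=-4 ⇒ h* = (135/104)/4 = 0.3245.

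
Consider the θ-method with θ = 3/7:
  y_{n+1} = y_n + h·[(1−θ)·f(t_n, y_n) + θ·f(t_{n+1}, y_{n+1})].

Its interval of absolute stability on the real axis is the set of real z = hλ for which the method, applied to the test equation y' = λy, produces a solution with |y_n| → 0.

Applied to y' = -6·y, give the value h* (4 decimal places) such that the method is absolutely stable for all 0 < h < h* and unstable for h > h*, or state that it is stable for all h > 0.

(-14.0000,0); λ=-6 ⇒ h* = (14)/6 = 2.3333.

Set f=λy, z=hλ:
  y_{n+1} = y_n + z·[4/7·y_n + 3/7·y_{n+1}] ⇒ (1 − 3/7z)y_{n+1} = (1 + 4/7z)y_n
  Hence R(z) = (1 + 4/7z)/(1 − 3/7z).

Find x<0 with |R(x)|<1.
x=-1.04: |R|=0.2806
R=−1: 1+4/7x = −1+3/7x ⇒ -1/7x=2 ⇒ x=2/(-1/7)=-14.0000
Confirm numerically:
  x=-13.426: |R|=0.98786 <1
  x=-10.393: |R|=0.90552 <1
  x=-10.389: |R|=0.90539 <1
  x=-14.487: |R|=1.00965 >1
  x=-14.469: |R|=1.00930 >1
  x=-14.192: |R|=1.00387 >1
Stable set (-14.0000, 0).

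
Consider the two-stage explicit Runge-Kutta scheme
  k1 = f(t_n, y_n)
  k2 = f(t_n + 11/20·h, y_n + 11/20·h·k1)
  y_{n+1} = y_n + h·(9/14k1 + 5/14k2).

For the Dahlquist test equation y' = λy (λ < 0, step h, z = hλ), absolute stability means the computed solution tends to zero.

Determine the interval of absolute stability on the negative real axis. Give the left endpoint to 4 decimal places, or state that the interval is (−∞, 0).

(-5.0909, 0).

On y'=λy, z=hλ:
  k1=λy_n ⇒ h·k1=z·y_n;  k2=λ(1+11/20z)y_n ⇒ h·k2=z(1+11/20z)y_n
  y_{n+1}/y_n = 1 + 9/14z + 5/14z(1+11/20z) = 1 + z + 11/56z²
  Hence R(z) = 1 + z + 11/56z².

Boundary: |R(x)|=1, x<0.
x=-1.17: |R|=0.0989
R=1: x+11/56x²=0 ⇒ x=−56/11=-5.0909; min R=1−1/(4·11/56)=-0.2727>−1
Confirm numerically:
  x=-3.945: |R|=0.11202 <1
  x=-3.564: |R|=0.06895 <1
  x=-2.481: |R|=0.27191 <1
  x=-5.507: |R|=1.45010 >1
  x=-5.273: |R|=1.18860 >1
So |R|<1 on (-5.0909, 0).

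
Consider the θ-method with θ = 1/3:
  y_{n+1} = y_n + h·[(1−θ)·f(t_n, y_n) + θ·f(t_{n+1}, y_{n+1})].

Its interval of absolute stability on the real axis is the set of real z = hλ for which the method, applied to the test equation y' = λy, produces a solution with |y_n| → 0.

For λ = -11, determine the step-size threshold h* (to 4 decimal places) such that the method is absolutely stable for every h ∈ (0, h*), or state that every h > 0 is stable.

(-6.0000,0); λ=-11 ⇒ h* = (6)/11 = 0.5455.

Set f=λy, z=hλ:
  y_{n+1} = y_n + z·[2/3·y_n + 1/3·y_{n+1}] ⇒ (1 − 1/3z)y_{n+1} = (1 + 2/3z)y_n
  so R(z) = (1 + 2/3z)/(1 − 1/3z).

Find x<0 with |R(x)|<1.
x=-0.49: |R|=0.5788
R=−1: 1+2/3x = −1+1/3x ⇒ -1/3x=2 ⇒ x=2/(-1/3)=-6.0000
Confirm numerically:
  x=-4.946: |R|=0.86735 <1
  x=-4.689: |R|=0.82950 <1
  x=-3.094: |R|=0.52314 <1
  x=-6.326: |R|=1.03496 >1
  x=-6.289: |R|=1.03111 >1
  x=-6.070: |R|=1.00772 >1
Interval (-6.0000, 0).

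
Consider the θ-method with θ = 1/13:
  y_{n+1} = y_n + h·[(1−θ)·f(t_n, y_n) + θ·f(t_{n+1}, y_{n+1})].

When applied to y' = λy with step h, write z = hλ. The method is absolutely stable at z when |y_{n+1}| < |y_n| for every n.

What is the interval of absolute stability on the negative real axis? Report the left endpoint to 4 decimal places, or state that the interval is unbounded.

(-2.3636, 0).

Test eqn y'=λy, z=hλ:
  y_{n+1} = y_n + z·[12/13·y_n + 1/13·y_{n+1}] ⇒ (1 − 1/13z)y_{n+1} = (1 + 12/13z)y_n
  ⇒ R(z) = (1 + 12/13z)/(1 − 1/13z).

Boundary: |R(x)|=1, x<0.
x=-1.08: |R|=0.0028
R=−1: 1+12/13x = −1+1/13x ⇒ -11/13x=2 ⇒ x=2/(-11/13)=-2.3636
Confirm numerically:
  x=-2.316: |R|=0.96579 <1
  x=-2.105: |R|=0.81165 <1
  x=-2.022: |R|=0.74983 <1
  x=-1.324: |R|=0.20162 <1
  x=-2.606: |R|=1.17083 >1
  x=-2.408: |R|=1.03167 >1
Interval (-2.3636, 0).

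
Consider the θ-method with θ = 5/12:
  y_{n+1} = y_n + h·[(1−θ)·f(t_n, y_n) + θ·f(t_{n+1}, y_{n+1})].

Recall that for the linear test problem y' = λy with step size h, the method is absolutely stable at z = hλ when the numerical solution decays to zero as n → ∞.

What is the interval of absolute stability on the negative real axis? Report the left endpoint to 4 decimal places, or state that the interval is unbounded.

With y'=λy (z=hλ):
  y_{n+1} = y_n + z·[7/12·y_n + 5/12·y_{n+1}] ⇒ (1 − 5/12z)y_{n+1} = (1 + 7/12z)y_n
  R(z) = (1 + 7/12z)/(1 − 5/12z).

Boundary: |R(x)|=1, x<0.
x=-0.83: |R|=0.3833
R=−1: 1+7/12x = −1+5/12x ⇒ -1/6x=2 ⇒ x=2/(-1/6)=-12.0000
Confirm numerically:
  x=-11.716: |R|=0.99195 <1
  x=-11.301: |R|=0.97959 <1
  x=-6.651: |R|=0.76361 <1
  x=-5.640: |R|=0.68358 <1
  x=-12.129: |R|=1.00355 >1
  x=-12.079: |R|=1.00218 >1
So |R|<1 on (-12.0000, 0).

z∈(-12.0000,0).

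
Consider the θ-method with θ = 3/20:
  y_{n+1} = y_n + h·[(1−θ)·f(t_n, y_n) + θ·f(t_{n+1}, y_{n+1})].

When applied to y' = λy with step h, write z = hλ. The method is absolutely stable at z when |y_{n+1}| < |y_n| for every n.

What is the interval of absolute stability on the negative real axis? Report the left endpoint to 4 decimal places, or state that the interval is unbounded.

z∈(-2.8571,0).

On y'=λy, z=hλ:
  y_{n+1} = y_n + z·[17/20·y_n + 3/20·y_{n+1}] ⇒ (1 − 3/20z)y_{n+1} = (1 + 17/20z)y_n
  R(z) = (1 + 17/20z)/(1 − 3/20z).

Boundary: |R(x)|=1, x<0.
x=-0.52: |R|=0.5176
R=−1: 1+17/20x = −1+3/20x ⇒ -7/10x=2 ⇒ x=2/(-7/10)=-2.8571
Confirm numerically:
  x=-1.705: |R|=0.35775 <1
  x=-1.649: |R|=0.32200 <1
  x=-1.345: |R|=0.11920 <1
  x=-3.443: |R|=1.27043 >1
  x=-3.034: |R|=1.08508 >1
  x=-2.953: |R|=1.04650 >1
Stable set (-2.8571, 0).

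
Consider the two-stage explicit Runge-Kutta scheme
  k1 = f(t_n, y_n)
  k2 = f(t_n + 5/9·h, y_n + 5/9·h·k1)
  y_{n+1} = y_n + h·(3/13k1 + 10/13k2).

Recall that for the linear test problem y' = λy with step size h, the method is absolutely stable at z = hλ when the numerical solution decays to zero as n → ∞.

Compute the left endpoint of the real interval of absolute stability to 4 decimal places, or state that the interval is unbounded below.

Test eqn y'=λy, z=hλ:
  k1=λy_n ⇒ h·k1=z·y_n;  k2=λ(1+5/9z)y_n ⇒ h·k2=z(1+5/9z)y_n
  y_{n+1}/y_n = 1 + 3/13z + 10/13z(1+5/9z) = 1 + z + 50/117z²
  ⇒ R(z) = 1 + z + 50/117z².

Boundary: |R(x)|=1, x<0.
x=-1.78: |R|=0.5740
R=1: x+50/117x²=0 ⇒ x=−117/50=-2.3400; min R=1−1/(4·50/117)=0.4150>−1
Confirm numerically:
  x=-2.051: |R|=0.74669 <1
  x=-1.837: |R|=0.60512 <1
  x=-1.575: |R|=0.48510 <1
  x=-1.436: |R|=0.44524 <1
  x=-2.905: |R|=1.70142 >1
  x=-2.397: |R|=1.05839 >1
Stable set (-2.3400, 0).

z* = -2.3400.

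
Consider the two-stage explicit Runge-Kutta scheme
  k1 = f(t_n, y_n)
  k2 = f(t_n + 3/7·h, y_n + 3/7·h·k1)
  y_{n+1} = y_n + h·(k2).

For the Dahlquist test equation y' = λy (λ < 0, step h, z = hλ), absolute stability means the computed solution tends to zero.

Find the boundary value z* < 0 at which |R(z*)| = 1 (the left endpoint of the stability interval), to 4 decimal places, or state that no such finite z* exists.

z* = -2.3333.

Set f=λy, z=hλ:
  k1=λy_n ⇒ h·k1=z·y_n;  k2=λ(1+3/7z)y_n ⇒ h·k2=z(1+3/7z)y_n
  y_{n+1}/y_n = 1 + z(1+3/7z) = 1 + z + 3/7z²
  so R(z) = 1 + z + 3/7z².

Find x<0 with |R(x)|<1.
x=-1.53: |R|=0.4732
R=1: x+3/7x²=0 ⇒ x=−7/3=-2.3333; min R=1−1/(4·3/7)=0.4167>−1
Confirm numerically:
  x=-2.041: |R|=0.74429 <1
  x=-1.903: |R|=0.64903 <1
  x=-1.565: |R|=0.48467 <1
  x=-2.926: |R|=1.74320 >1
  x=-2.552: |R|=1.23916 >1
Interval (-2.3333, 0).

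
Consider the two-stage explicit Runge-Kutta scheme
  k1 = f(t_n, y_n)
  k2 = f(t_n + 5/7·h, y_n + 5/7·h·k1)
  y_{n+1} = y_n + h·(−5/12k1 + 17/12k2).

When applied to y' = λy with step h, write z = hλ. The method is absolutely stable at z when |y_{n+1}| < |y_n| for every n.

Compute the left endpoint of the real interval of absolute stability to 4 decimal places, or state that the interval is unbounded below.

left endpoint -0.9882.

With y'=λy (z=hλ):
  k1=λy_n ⇒ h·k1=z·y_n;  k2=λ(1+5/7z)y_n ⇒ h·k2=z(1+5/7z)y_n
  y_{n+1}/y_n = 1 − 5/12z + 17/12z(1+5/7z) = 1 + z + 85/84z²
  so R(z) = 1 + z + 85/84z².

Find x<0 with |R(x)|<1.
x=-0.59: |R|=0.7622
R=1: x+85/84x²=0 ⇒ x=−84/85=-0.9882; min R=1−1/(4·85/84)=0.7529>−1
Confirm numerically:
  x=-0.757: |R|=0.82287 <1
  x=-0.682: |R|=0.78866 <1
  x=-0.666: |R|=0.78284 <1
  x=-0.428: |R|=0.75736 <1
  x=-1.585: |R|=1.95713 >1
  x=-1.126: |R|=1.15697 >1
  x=-1.075: |R|=1.09438 >1
So |R|<1 on (-0.9882, 0).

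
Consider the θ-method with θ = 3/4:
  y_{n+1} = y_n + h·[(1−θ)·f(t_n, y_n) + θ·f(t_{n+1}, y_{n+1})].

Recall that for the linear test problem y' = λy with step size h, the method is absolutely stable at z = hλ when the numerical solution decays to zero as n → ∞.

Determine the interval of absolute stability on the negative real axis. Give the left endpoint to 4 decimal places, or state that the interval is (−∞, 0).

(−∞, 0) — no finite endpoint.

On y'=λy, z=hλ:
  y_{n+1} = y_n + z·[1/4·y_n + 3/4·y_{n+1}] ⇒ (1 − 3/4z)y_{n+1} = (1 + 1/4z)y_n
  Hence R(z) = (1 + 1/4z)/(1 − 3/4z).

Boundary: |R(x)|=1, x<0.
x=-0.92: |R|=0.4556
x=-2: |R|=0.2000
x=-10: |R|=0.1765
x=-100: |R|=0.3158
θ=3/4≥1/2 ⇒ |1+1/4x|<|1−3/4x| ∀x<0 ⇒ unbounded interval.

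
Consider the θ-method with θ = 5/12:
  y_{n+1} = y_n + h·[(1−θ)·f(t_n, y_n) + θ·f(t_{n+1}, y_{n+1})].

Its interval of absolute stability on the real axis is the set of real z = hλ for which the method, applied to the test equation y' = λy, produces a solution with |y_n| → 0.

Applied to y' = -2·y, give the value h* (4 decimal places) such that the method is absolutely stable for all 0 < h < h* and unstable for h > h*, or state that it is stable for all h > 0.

(-12.0000,0); λ=-2 ⇒ h* = (12)/2 = 6.0000.

Test eqn y'=λy, z=hλ:
  y_{n+1} = y_n + z·[7/12·y_n + 5/12·y_{n+1}] ⇒ (1 − 5/12z)y_{n+1} = (1 + 7/12z)y_n
  R(z) = (1 + 7/12z)/(1 − 5/12z).

Need |R(x)|<1, x<0.
x=-0.66: |R|=0.4824
R=−1: 1+7/12x = −1+5/12x ⇒ -1/6x=2 ⇒ x=2/(-1/6)=-12.0000
Confirm numerically:
  x=-11.893: |R|=0.99701 <1
  x=-10.975: |R|=0.96935 <1
  x=-10.360: |R|=0.94859 <1
  x=-5.647: |R|=0.68421 <1
  x=-12.526: |R|=1.01410 >1
  x=-12.422: |R|=1.01139 >1
  x=-12.273: |R|=1.00744 >1
So |R|<1 on (-12.0000, 0).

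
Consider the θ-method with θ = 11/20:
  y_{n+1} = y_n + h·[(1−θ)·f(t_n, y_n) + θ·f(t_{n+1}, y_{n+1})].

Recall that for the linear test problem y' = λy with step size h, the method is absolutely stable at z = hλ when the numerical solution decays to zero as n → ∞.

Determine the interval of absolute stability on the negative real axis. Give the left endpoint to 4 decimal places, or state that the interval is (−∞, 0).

interval (−∞, 0).

On y'=λy, z=hλ:
  y_{n+1} = y_n + z·[9/20·y_n + 11/20·y_{n+1}] ⇒ (1 − 11/20z)y_{n+1} = (1 + 9/20z)y_n
  ⇒ R(z) = (1 + 9/20z)/(1 − 11/20z).

Solve |R(x)|<1 on ℝ⁻.
x=-0.75: |R|=0.4690
x=-2: |R|=0.0476
x=-10: |R|=0.5385
x=-100: |R|=0.7857
θ=11/20≥1/2 ⇒ |1+9/20x|<|1−11/20x| ∀x<0 ⇒ unbounded interval.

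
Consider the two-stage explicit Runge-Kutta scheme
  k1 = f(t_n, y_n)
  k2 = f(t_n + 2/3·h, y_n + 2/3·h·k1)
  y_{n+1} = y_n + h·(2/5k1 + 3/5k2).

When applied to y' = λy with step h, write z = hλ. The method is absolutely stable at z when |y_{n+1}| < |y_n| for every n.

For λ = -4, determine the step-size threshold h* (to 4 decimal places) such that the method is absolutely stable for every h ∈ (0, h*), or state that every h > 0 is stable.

(-2.5000,0); λ=-4 ⇒ h* = (5/2)/4 = 0.6250.

Test eqn y'=λy, z=hλ:
  k1=λy_n ⇒ h·k1=z·y_n;  k2=λ(1+2/3z)y_n ⇒ h·k2=z(1+2/3z)y_n
  y_{n+1}/y_n = 1 + 2/5z + 3/5z(1+2/3z) = 1 + z + 2/5z²
  so R(z) = 1 + z + 2/5z².

Solve |R(x)|<1 on ℝ⁻.
x=-0.84: |R|=0.4422
R=1: x+2/5x²=0 ⇒ x=−5/2=-2.5000; min R=1−1/(4·2/5)=0.3750>−1
Confirm numerically:
  x=-1.798: |R|=0.49512 <1
  x=-1.713: |R|=0.46075 <1
  x=-1.650: |R|=0.43900 <1
  x=-2.926: |R|=1.49859 >1
  x=-2.665: |R|=1.17589 >1
Interval (-2.5000, 0).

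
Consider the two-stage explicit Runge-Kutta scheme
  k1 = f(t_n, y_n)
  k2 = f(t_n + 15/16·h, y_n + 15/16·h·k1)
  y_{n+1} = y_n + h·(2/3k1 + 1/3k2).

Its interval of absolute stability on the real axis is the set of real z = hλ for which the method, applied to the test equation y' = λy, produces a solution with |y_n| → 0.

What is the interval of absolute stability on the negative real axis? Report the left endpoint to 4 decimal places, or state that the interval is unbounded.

(-3.2000, 0).

Test eqn y'=λy, z=hλ:
  k1=λy_n ⇒ h·k1=z·y_n;  k2=λ(1+15/16z)y_n ⇒ h·k2=z(1+15/16z)y_n
  y_{n+1}/y_n = 1 + 2/3z + 1/3z(1+15/16z) = 1 + z + 5/16z²
  so R(z) = 1 + z + 5/16z².

Boundary: |R(x)|=1, x<0.
x=-1.74: |R|=0.2061
R=1: x+5/16x²=0 ⇒ x=−16/5=-3.2000; min R=1−1/(4·5/16)=0.2000>−1
Confirm numerically:
  x=-2.402: |R|=0.40100 <1
  x=-2.300: |R|=0.35313 <1
  x=-2.254: |R|=0.33366 <1
  x=-2.123: |R|=0.28548 <1
  x=-3.782: |R|=1.68785 >1
  x=-3.631: |R|=1.48905 >1
Interval (-3.2000, 0).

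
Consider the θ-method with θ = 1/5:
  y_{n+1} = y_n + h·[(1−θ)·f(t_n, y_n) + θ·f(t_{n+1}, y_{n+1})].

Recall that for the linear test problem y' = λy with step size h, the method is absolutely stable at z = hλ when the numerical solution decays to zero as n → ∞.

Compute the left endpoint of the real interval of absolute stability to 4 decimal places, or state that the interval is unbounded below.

With y'=λy (z=hλ):
  y_{n+1} = y_n + z·[4/5·y_n + 1/5·y_{n+1}] ⇒ (1 − 1/5z)y_{n+1} = (1 + 4/5z)y_n
  so R(z) = (1 + 4/5z)/(1 − 1/5z).

Boundary: |R(x)|=1, x<0.
x=-1.28: |R|=0.0191
R=−1: 1+4/5x = −1+1/5x ⇒ -3/5x=2 ⇒ x=2/(-3/5)=-3.3333
Confirm numerically:
  x=-2.617: |R|=0.71787 <1
  x=-2.195: |R|=0.52536 <1
  x=-1.795: |R|=0.32082 <1
  x=-3.608: |R|=1.09572 >1
  x=-3.570: |R|=1.08285 >1
Stable set (-3.3333, 0).

left endpoint -3.3333.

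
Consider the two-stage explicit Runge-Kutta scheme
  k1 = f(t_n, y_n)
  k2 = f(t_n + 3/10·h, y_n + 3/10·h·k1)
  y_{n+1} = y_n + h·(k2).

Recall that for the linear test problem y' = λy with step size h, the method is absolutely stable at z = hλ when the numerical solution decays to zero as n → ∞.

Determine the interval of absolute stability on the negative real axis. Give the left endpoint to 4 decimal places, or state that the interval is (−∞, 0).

With y'=λy (z=hλ):
  k1=λy_n ⇒ h·k1=z·y_n;  k2=λ(1+3/10z)y_n ⇒ h·k2=z(1+3/10z)y_n
  y_{n+1}/y_n = 1 + z(1+3/10z) = 1 + z + 3/10z²
  ⇒ R(z) = 1 + z + 3/10z².

Need |R(x)|<1, x<0.
x=-0.31: |R|=0.7188
R=1: x+3/10x²=0 ⇒ x=−10/3=-3.3333; min R=1−1/(4·3/10)=0.1667>−1
Confirm numerically:
  x=-2.967: |R|=0.67393 <1
  x=-2.262: |R|=0.27299 <1
  x=-2.047: |R|=0.21006 <1
  x=-1.671: |R|=0.16667 <1
  x=-3.820: |R|=1.55772 >1
  x=-3.528: |R|=1.20604 >1
Stable set (-3.3333, 0).

z∈(-3.3333,0).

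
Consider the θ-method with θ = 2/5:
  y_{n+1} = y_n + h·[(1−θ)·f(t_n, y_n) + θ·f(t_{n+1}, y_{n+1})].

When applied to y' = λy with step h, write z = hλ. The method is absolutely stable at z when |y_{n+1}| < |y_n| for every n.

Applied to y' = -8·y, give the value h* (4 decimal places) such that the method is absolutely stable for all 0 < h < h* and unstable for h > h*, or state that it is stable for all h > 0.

With y'=λy (z=hλ):
  y_{n+1} = y_n + z·[3/5·y_n + 2/5·y_{n+1}] ⇒ (1 − 2/5z)y_{n+1} = (1 + 3/5z)y_n
  R(z) = (1 + 3/5z)/(1 − 2/5z).

Solve |R(x)|<1 on ℝ⁻.
x=-1.43: |R|=0.0903
R=−1: 1+3/5x = −1+2/5x ⇒ -1/5x=2 ⇒ x=2/(-1/5)=-10.0000
Confirm numerically:
  x=-8.189: |R|=0.91529 <1
  x=-8.073: |R|=0.90887 <1
  x=-5.280: |R|=0.69666 <1
  x=-10.489: |R|=1.01882 >1
  x=-10.464: |R|=1.01790 >1
  x=-10.308: |R|=1.01202 >1
So |R|<1 on (-10.0000, 0).

(-10.0000,0); λ=-8 ⇒ h* = (10)/8 = 1.2500.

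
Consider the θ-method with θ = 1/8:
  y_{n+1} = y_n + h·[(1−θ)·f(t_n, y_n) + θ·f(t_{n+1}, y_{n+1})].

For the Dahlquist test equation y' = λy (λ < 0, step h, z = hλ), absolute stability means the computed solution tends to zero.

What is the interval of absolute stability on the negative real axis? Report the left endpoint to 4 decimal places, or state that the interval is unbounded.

Test eqn y'=λy, z=hλ:
  y_{n+1} = y_n + z·[7/8·y_n + 1/8·y_{n+1}] ⇒ (1 − 1/8z)y_{n+1} = (1 + 7/8z)y_n
  ⇒ R(z) = (1 + 7/8z)/(1 − 1/8z).

Need |R(x)|<1, x<0.
x=-0.94: |R|=0.1588
R=−1: 1+7/8x = −1+1/8x ⇒ -3/4x=2 ⇒ x=2/(-3/4)=-2.6667
Confirm numerically:
  x=-2.314: |R|=0.79484 <1
  x=-2.211: |R|=0.73225 <1
  x=-1.508: |R|=0.26883 <1
  x=-3.004: |R|=1.18393 >1
  x=-2.743: |R|=1.04263 >1
Interval (-2.6667, 0).

z∈(-2.6667,0).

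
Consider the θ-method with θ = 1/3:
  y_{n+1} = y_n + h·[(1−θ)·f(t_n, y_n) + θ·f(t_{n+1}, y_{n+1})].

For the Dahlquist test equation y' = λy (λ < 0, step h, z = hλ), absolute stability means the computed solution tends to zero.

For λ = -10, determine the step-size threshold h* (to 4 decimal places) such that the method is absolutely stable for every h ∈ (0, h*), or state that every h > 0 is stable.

On y'=λy, z=hλ:
  y_{n+1} = y_n + z·[2/3·y_n + 1/3·y_{n+1}] ⇒ (1 − 1/3z)y_{n+1} = (1 + 2/3z)y_n
  Hence R(z) = (1 + 2/3z)/(1 − 1/3z).

Solve |R(x)|<1 on ℝ⁻.
x=-1.12: |R|=0.1845
R=−1: 1+2/3x = −1+1/3x ⇒ -1/3x=2 ⇒ x=2/(-1/3)=-6.0000
Confirm numerically:
  x=-4.178: |R|=0.74617 <1
  x=-3.477: |R|=0.61047 <1
  x=-3.298: |R|=0.57097 <1
  x=-6.487: |R|=1.05133 >1
  x=-6.172: |R|=1.01875 >1
  x=-6.021: |R|=1.00233 >1
So |R|<1 on (-6.0000, 0).

(-6.0000,0); λ=-10 ⇒ h* = (6)/10 = 0.6000.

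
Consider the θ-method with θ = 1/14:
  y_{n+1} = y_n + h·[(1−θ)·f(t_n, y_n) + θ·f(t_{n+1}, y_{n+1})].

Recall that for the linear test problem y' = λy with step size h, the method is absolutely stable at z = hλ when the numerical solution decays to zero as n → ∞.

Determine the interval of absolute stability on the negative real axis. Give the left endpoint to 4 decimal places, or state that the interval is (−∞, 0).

(-2.3333, 0).

With y'=λy (z=hλ):
  y_{n+1} = y_n + z·[13/14·y_n + 1/14·y_{n+1}] ⇒ (1 − 1/14z)y_{n+1} = (1 + 13/14z)y_n
  R(z) = (1 + 13/14z)/(1 − 1/14z).

Find x<0 with |R(x)|<1.
x=-1.06: |R|=0.0146
R=−1: 1+13/14x = −1+1/14x ⇒ -6/7x=2 ⇒ x=2/(-6/7)=-2.3333
Confirm numerically:
  x=-2.285: |R|=0.96438 <1
  x=-1.471: |R|=0.33114 <1
  x=-0.992: |R|=0.07364 <1
  x=-0.940: |R|=0.11914 <1
  x=-2.897: |R|=1.40031 >1
  x=-2.421: |R|=1.06406 >1
Stable set (-2.3333, 0).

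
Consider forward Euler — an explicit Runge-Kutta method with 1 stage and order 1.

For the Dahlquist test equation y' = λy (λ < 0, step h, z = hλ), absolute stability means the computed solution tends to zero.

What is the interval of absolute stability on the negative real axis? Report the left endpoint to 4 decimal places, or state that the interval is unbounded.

Set f=λy, z=hλ:
  order 1, 1-stage ⇒ R(z)=1+z
  (e.g. R(-1.35)=-0.35000, |R|=0.35000)

Need |R(x)|<1, x<0.
x=-1.35: |R|=0.3500
|R(-2.28)|=1.2800 |R(-0.91)|=0.0900 |R(-0.87)|=0.1300
Bisect:
  x_lo=-2.3068 |R|=1.3068  x_hi=-0.3948 |R|=0.6052
  mid=-1.35079 |R|=0.35079 →hi
  mid=-1.82881 |R|=0.82881 →hi
  mid=-2.06781 |R|=1.06781 →lo
  mid=-1.94831 |R|=0.94831 →hi
  mid=-2.00806 |R|=1.00806 →lo
  mid=-1.97819 |R|=0.97819 →hi
  mid=-1.99312 |R|=0.99312 →hi
  mid=-2.00059 |R|=1.00059 →lo
  mid=-1.99686 |R|=0.99686 →hi
  ...
  [-2.00001,-1.99989] ⇒ x*=-2.0000
Stable set (-2.0000, 0).

(-2.0000, 0).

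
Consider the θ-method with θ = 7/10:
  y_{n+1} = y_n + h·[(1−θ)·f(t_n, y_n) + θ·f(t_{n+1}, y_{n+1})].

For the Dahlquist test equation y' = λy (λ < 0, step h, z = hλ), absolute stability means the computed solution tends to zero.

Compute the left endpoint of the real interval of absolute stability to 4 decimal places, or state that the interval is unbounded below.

unbounded; (−∞, 0).

Test eqn y'=λy, z=hλ:
  y_{n+1} = y_n + z·[3/10·y_n + 7/10·y_{n+1}] ⇒ (1 − 7/10z)y_{n+1} = (1 + 3/10z)y_n
  so R(z) = (1 + 3/10z)/(1 − 7/10z).

Boundary: |R(x)|=1, x<0.
x=-0.66: |R|=0.5486
x=-2: |R|=0.1667
x=-10: |R|=0.2500
x=-100: |R|=0.4085
θ=7/10≥1/2 ⇒ |1+3/10x|<|1−7/10x| ∀x<0 ⇒ interval (−∞,0).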